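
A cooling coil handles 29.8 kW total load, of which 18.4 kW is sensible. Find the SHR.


SHR = Q_sensible / Q_total
SHR = 18.4 / 29.8
SHR = 0.617

0.617


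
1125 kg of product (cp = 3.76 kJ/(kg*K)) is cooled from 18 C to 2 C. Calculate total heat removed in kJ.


dT = 18 - (2) = 16 K
Q = m * cp * dT = 1125 * 3.76 * 16
Q = 67680 kJ

67680


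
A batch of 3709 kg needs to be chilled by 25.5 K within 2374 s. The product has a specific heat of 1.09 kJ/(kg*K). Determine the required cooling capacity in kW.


Q = m * cp * dT / t
Q = 3709 * 1.09 * 25.5 / 2374
Q = 43.425 kW

43.425


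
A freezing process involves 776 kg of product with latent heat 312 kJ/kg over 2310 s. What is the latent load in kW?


Q_lat = m * h_fg / t
Q_lat = 776 * 312 / 2310
Q_lat = 104.81 kW

104.81


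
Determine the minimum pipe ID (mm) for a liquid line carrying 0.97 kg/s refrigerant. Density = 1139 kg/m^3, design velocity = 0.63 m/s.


A = m_dot / (rho * v) = 0.97 / (1139 * 0.63) = 0.001351784495 m^2
d = sqrt(4*A/pi) * 1000
d = 41.5 mm

41.5


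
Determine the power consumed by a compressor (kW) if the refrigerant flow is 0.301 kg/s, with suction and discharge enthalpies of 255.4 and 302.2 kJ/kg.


dh = 302.2 - 255.4 = 46.8 kJ/kg
W = m_dot * dh = 0.301 * 46.8 = 14.09 kW

14.09


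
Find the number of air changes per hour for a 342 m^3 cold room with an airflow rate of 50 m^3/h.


ACH = flow / volume
ACH = 50 / 342
ACH = 0.146

0.146


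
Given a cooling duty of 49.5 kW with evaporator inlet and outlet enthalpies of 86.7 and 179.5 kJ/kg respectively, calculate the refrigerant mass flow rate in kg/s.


dh = 179.5 - 86.7 = 92.8 kJ/kg
m_dot = Q / dh = 49.5 / 92.8 = 0.5334 kg/s

0.5334


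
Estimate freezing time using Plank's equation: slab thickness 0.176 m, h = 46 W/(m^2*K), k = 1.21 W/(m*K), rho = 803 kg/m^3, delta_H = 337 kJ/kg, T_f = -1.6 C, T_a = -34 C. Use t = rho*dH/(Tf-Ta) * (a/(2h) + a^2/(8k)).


dT = -1.6 - (-34) = 32.4 K
term1 = a/(2h) = 0.176/(2*46) = 0.001913043478
term2 = a^2/(8k) = 0.176^2/(8*1.21) = 0.0032
t = rho*dH*1000/dT * (term1 + term2)
t = 803*337*1000/32.4 * (0.001913043478 + 0.0032)
t = 42705 s

42705


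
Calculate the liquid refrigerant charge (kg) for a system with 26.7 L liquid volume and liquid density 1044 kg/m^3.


Charge = V * rho / 1000
Charge = 26.7 * 1044 / 1000
Charge = 27.87 kg

27.87


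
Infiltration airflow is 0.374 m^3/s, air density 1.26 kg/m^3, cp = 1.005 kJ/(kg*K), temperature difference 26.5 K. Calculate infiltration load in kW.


Q = V_dot * rho * cp * dT
Q = 0.374 * 1.26 * 1.005 * 26.5
Q = 12.55 kW

12.55


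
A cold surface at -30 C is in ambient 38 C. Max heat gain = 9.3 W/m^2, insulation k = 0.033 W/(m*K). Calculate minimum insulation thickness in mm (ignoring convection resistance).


dT = 38 - (-30) = 68 K
thickness = k * dT / q_max * 1000
thickness = 0.033 * 68 / 9.3 * 1000
thickness = 241.3 mm

241.3


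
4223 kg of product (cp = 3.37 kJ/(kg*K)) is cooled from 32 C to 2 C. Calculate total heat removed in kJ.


dT = 32 - (2) = 30 K
Q = m * cp * dT = 4223 * 3.37 * 30
Q = 426945 kJ

426945


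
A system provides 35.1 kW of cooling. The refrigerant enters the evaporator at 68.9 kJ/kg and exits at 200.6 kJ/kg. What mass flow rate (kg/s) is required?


dh = 200.6 - 68.9 = 131.7 kJ/kg
m_dot = Q / dh = 35.1 / 131.7 = 0.2665 kg/s

0.2665


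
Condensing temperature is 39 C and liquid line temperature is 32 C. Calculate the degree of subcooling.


Subcooling = T_cond - T_liquid
Subcooling = 39 - 32
Subcooling = 7 K

7


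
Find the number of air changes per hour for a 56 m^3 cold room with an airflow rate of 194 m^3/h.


ACH = flow / volume
ACH = 194 / 56
ACH = 3.464

3.464


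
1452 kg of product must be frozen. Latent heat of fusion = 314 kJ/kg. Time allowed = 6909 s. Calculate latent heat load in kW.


Q_lat = m * h_fg / t
Q_lat = 1452 * 314 / 6909
Q_lat = 65.99 kW

65.99


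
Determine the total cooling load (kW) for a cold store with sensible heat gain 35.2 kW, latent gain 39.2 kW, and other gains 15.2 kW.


Q_total = Q_s + Q_l + Q_misc
Q_total = 35.2 + 39.2 + 15.2
Q_total = 89.6 kW

89.6


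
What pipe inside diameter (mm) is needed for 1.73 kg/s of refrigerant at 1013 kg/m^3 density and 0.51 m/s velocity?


A = m_dot / (rho * v) = 1.73 / (1013 * 0.51) = 0.003348624741 m^2
d = sqrt(4*A/pi) * 1000
d = 65.3 mm

65.3


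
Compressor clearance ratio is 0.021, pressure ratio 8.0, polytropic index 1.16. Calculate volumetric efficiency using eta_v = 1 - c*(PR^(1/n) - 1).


PR^(1/n) = 8.0^(1/1.16) = 6.00517753
eta_v = 1 - 0.021 * (6.00517753 - 1)
eta_v = 0.8949

0.8949


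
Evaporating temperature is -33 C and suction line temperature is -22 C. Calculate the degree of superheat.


Superheat = T_suction - T_evap
Superheat = -22 - (-33)
Superheat = 11 K

11


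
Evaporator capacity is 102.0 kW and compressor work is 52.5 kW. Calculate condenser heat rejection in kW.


Q_cond = Q_evap + W
Q_cond = 102.0 + 52.5
Q_cond = 154.5 kW

154.5


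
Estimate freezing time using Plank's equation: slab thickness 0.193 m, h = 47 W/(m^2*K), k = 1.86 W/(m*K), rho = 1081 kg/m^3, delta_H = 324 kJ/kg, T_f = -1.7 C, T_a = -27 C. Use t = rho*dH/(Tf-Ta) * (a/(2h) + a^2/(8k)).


dT = -1.7 - (-27) = 25.3 K
term1 = a/(2h) = 0.193/(2*47) = 0.002053191489
term2 = a^2/(8k) = 0.193^2/(8*1.86) = 0.002503293011
t = rho*dH*1000/dT * (term1 + term2)
t = 1081*324*1000/25.3 * (0.002053191489 + 0.002503293011)
t = 63078 s

63078


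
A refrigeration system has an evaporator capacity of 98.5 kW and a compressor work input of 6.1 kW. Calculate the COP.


COP = Q_evap / W
COP = 98.5 / 6.1
COP = 16.148

16.148


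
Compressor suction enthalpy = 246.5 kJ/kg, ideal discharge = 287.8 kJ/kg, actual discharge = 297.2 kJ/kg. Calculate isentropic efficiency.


dh_ideal = 287.8 - 246.5 = 41.3 kJ/kg
dh_actual = 297.2 - 246.5 = 50.7 kJ/kg
eta_s = dh_ideal / dh_actual = 41.3 / 50.7
eta_s = 0.8146

0.8146


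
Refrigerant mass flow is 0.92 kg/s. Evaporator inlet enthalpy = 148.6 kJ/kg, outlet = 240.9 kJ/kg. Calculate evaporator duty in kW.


dh = 240.9 - 148.6 = 92.3 kJ/kg
Q_evap = m_dot * dh = 0.92 * 92.3
Q_evap = 84.92 kW

84.92


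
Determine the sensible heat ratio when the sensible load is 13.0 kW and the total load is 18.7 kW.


SHR = Q_sensible / Q_total
SHR = 13.0 / 18.7
SHR = 0.695

0.695


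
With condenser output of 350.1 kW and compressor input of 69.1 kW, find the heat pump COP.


COP_hp = Q_cond / W
COP_hp = 350.1 / 69.1
COP_hp = 5.067

5.067


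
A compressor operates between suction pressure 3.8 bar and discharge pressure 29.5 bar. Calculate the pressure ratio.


PR = P_high / P_low
PR = 29.5 / 3.8
PR = 7.763

7.763


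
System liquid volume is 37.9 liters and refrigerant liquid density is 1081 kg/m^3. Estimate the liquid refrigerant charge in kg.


Charge = V * rho / 1000
Charge = 37.9 * 1081 / 1000
Charge = 40.97 kg

40.97


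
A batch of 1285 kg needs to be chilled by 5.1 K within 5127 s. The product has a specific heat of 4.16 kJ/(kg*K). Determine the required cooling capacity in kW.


Q = m * cp * dT / t
Q = 1285 * 4.16 * 5.1 / 5127
Q = 5.317 kW

5.317


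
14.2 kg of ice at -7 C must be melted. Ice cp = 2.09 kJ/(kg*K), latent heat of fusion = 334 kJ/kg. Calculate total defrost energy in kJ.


Sensible heat = cp * dT = 2.09 * 7 = 14.63 kJ/kg
Total per kg = 14.63 + 334 = 348.63 kJ/kg
Q = m * total = 14.2 * 348.63
Q = 4950.5 kJ

4950.5


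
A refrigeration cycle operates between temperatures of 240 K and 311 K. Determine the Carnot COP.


dT = 311 - 240 = 71 K
COP_carnot = T_cold / dT = 240 / 71
COP_carnot = 3.38

3.38


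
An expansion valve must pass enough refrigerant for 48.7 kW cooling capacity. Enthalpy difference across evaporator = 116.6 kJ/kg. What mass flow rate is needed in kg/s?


m_dot = Q / dh
m_dot = 48.7 / 116.6
m_dot = 0.4177 kg/s

0.4177


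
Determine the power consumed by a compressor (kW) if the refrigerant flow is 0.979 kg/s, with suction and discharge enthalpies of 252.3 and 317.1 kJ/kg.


dh = 317.1 - 252.3 = 64.8 kJ/kg
W = m_dot * dh = 0.979 * 64.8 = 63.44 kW

63.44


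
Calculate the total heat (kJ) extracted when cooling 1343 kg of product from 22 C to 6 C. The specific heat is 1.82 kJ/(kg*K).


dT = 22 - (6) = 16 K
Q = m * cp * dT = 1343 * 1.82 * 16
Q = 39108 kJ

39108


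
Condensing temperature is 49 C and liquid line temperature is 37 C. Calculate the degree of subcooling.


Subcooling = T_cond - T_liquid
Subcooling = 49 - 37
Subcooling = 12 K

12


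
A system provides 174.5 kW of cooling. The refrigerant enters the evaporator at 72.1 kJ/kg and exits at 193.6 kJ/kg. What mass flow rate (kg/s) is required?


dh = 193.6 - 72.1 = 121.5 kJ/kg
m_dot = Q / dh = 174.5 / 121.5 = 1.4362 kg/s

1.4362


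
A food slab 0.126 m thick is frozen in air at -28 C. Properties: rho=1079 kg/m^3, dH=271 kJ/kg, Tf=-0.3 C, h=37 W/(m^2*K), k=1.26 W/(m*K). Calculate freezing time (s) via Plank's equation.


dT = -0.3 - (-28) = 27.7 K
term1 = a/(2h) = 0.126/(2*37) = 0.001702702703
term2 = a^2/(8k) = 0.126^2/(8*1.26) = 0.001575
t = rho*dH*1000/dT * (term1 + term2)
t = 1079*271*1000/27.7 * (0.001702702703 + 0.001575)
t = 34600 s

34600


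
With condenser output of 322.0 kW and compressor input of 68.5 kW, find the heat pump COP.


COP_hp = Q_cond / W
COP_hp = 322.0 / 68.5
COP_hp = 4.701

4.701


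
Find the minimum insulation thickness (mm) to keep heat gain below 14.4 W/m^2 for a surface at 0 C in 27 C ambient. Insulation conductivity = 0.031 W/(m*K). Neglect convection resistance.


dT = 27 - (0) = 27 K
thickness = k * dT / q_max * 1000
thickness = 0.031 * 27 / 14.4 * 1000
thickness = 58.1 mm

58.1


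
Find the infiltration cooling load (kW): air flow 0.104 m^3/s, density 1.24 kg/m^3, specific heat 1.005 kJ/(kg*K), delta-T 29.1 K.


Q = V_dot * rho * cp * dT
Q = 0.104 * 1.24 * 1.005 * 29.1
Q = 3.771 kW

3.771


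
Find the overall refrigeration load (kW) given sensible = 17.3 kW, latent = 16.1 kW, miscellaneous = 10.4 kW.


Q_total = Q_s + Q_l + Q_misc
Q_total = 17.3 + 16.1 + 10.4
Q_total = 43.8 kW

43.8


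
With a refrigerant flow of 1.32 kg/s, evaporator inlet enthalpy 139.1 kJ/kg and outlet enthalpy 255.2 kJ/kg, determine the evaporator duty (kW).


dh = 255.2 - 139.1 = 116.1 kJ/kg
Q_evap = m_dot * dh = 1.32 * 116.1
Q_evap = 153.25 kW

153.25


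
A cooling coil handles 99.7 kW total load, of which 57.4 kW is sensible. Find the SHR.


SHR = Q_sensible / Q_total
SHR = 57.4 / 99.7
SHR = 0.576

0.576


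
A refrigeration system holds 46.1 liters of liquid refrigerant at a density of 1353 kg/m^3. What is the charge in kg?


Charge = V * rho / 1000
Charge = 46.1 * 1353 / 1000
Charge = 62.37 kg

62.37


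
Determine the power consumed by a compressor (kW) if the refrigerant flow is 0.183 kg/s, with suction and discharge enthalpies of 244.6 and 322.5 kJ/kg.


dh = 322.5 - 244.6 = 77.9 kJ/kg
W = m_dot * dh = 0.183 * 77.9 = 14.26 kW

14.26


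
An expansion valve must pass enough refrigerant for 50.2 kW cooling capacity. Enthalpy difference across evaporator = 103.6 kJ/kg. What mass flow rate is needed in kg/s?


m_dot = Q / dh
m_dot = 50.2 / 103.6
m_dot = 0.4846 kg/s

0.4846


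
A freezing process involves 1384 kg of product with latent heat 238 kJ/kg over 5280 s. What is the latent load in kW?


Q_lat = m * h_fg / t
Q_lat = 1384 * 238 / 5280
Q_lat = 62.38 kW

62.38


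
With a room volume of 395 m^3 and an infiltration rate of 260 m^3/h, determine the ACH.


ACH = flow / volume
ACH = 260 / 395
ACH = 0.658

0.658


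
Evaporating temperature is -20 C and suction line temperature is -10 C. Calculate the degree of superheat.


Superheat = T_suction - T_evap
Superheat = -10 - (-20)
Superheat = 10 K

10


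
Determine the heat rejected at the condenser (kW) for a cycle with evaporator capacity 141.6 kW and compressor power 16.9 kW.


Q_cond = Q_evap + W
Q_cond = 141.6 + 16.9
Q_cond = 158.5 kW

158.5


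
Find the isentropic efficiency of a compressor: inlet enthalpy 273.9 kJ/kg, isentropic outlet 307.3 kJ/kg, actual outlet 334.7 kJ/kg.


dh_ideal = 307.3 - 273.9 = 33.4 kJ/kg
dh_actual = 334.7 - 273.9 = 60.8 kJ/kg
eta_s = dh_ideal / dh_actual = 33.4 / 60.8
eta_s = 0.5493

0.5493


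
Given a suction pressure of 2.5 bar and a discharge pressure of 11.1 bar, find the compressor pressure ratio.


PR = P_high / P_low
PR = 11.1 / 2.5
PR = 4.44

4.44


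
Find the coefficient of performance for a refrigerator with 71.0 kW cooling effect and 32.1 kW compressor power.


COP = Q_evap / W
COP = 71.0 / 32.1
COP = 2.212

2.212


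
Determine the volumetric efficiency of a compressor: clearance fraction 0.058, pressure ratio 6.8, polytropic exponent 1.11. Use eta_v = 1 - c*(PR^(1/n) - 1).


PR^(1/n) = 6.8^(1/1.11) = 5.62351722
eta_v = 1 - 0.058 * (5.62351722 - 1)
eta_v = 0.7318

0.7318


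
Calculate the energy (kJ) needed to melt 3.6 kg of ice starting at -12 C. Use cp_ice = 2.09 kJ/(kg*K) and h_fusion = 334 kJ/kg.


Sensible heat = cp * dT = 2.09 * 12 = 25.08 kJ/kg
Total per kg = 25.08 + 334 = 359.08 kJ/kg
Q = m * total = 3.6 * 359.08
Q = 1292.7 kJ

1292.7


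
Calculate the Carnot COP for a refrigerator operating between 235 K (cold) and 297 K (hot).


dT = 297 - 235 = 62 K
COP_carnot = T_cold / dT = 235 / 62
COP_carnot = 3.79

3.79


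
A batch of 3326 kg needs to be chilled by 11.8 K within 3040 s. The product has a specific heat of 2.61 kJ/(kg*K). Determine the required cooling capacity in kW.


Q = m * cp * dT / t
Q = 3326 * 2.61 * 11.8 / 3040
Q = 33.695 kW

33.695


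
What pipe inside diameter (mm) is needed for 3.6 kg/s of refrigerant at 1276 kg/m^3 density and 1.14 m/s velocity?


A = m_dot / (rho * v) = 3.6 / (1276 * 1.14) = 0.002474839135 m^2
d = sqrt(4*A/pi) * 1000
d = 56.1 mm

56.1


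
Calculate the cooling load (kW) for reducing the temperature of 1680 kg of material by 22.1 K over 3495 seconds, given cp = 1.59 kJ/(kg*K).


Q = m * cp * dT / t
Q = 1680 * 1.59 * 22.1 / 3495
Q = 16.891 kW

16.891


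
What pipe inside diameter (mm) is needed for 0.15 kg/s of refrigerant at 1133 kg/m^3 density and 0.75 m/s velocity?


A = m_dot / (rho * v) = 0.15 / (1133 * 0.75) = 0.0001765225066 m^2
d = sqrt(4*A/pi) * 1000
d = 15.0 mm

15.0


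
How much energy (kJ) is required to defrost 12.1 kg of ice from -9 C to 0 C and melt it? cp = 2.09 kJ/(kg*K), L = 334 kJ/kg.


Sensible heat = cp * dT = 2.09 * 9 = 18.81 kJ/kg
Total per kg = 18.81 + 334 = 352.81 kJ/kg
Q = m * total = 12.1 * 352.81
Q = 4269.0 kJ

4269.0


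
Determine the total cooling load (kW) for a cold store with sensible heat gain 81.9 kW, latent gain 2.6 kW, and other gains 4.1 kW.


Q_total = Q_s + Q_l + Q_misc
Q_total = 81.9 + 2.6 + 4.1
Q_total = 88.6 kW

88.6


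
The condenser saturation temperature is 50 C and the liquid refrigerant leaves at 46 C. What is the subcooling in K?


Subcooling = T_cond - T_liquid
Subcooling = 50 - 46
Subcooling = 4 K

4


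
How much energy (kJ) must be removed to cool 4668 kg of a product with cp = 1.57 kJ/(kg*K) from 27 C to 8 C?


dT = 27 - (8) = 19 K
Q = m * cp * dT = 4668 * 1.57 * 19
Q = 139246 kJ

139246


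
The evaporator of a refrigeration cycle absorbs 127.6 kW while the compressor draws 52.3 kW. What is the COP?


COP = Q_evap / W
COP = 127.6 / 52.3
COP = 2.44

2.44


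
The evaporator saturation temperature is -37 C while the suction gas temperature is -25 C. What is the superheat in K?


Superheat = T_suction - T_evap
Superheat = -25 - (-37)
Superheat = 12 K

12


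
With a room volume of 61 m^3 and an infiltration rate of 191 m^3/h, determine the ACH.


ACH = flow / volume
ACH = 191 / 61
ACH = 3.131

3.131


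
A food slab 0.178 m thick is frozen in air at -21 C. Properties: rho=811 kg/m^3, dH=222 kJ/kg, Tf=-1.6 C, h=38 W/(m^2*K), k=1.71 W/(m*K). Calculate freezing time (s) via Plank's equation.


dT = -1.6 - (-21) = 19.4 K
term1 = a/(2h) = 0.178/(2*38) = 0.002342105263
term2 = a^2/(8k) = 0.178^2/(8*1.71) = 0.002316081871
t = rho*dH*1000/dT * (term1 + term2)
t = 811*222*1000/19.4 * (0.002342105263 + 0.002316081871)
t = 43230 s

43230


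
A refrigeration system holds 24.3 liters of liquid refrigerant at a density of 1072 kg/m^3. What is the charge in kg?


Charge = V * rho / 1000
Charge = 24.3 * 1072 / 1000
Charge = 26.05 kg

26.05


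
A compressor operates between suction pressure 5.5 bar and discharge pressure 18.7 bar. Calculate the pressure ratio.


PR = P_high / P_low
PR = 18.7 / 5.5
PR = 3.4

3.4


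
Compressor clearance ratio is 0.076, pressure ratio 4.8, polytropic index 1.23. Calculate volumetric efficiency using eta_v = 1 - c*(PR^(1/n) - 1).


PR^(1/n) = 4.8^(1/1.23) = 3.57976621
eta_v = 1 - 0.076 * (3.57976621 - 1)
eta_v = 0.8039

0.8039


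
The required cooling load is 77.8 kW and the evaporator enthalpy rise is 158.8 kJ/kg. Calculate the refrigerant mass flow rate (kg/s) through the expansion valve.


m_dot = Q / dh
m_dot = 77.8 / 158.8
m_dot = 0.4899 kg/s

0.4899


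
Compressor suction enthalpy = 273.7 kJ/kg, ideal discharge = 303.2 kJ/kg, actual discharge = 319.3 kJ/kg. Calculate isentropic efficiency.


dh_ideal = 303.2 - 273.7 = 29.5 kJ/kg
dh_actual = 319.3 - 273.7 = 45.6 kJ/kg
eta_s = dh_ideal / dh_actual = 29.5 / 45.6
eta_s = 0.6469

0.6469


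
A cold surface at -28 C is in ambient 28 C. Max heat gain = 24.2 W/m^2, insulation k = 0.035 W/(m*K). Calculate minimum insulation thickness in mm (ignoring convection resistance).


dT = 28 - (-28) = 56 K
thickness = k * dT / q_max * 1000
thickness = 0.035 * 56 / 24.2 * 1000
thickness = 81.0 mm

81.0


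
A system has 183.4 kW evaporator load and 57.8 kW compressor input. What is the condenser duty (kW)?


Q_cond = Q_evap + W
Q_cond = 183.4 + 57.8
Q_cond = 241.2 kW

241.2


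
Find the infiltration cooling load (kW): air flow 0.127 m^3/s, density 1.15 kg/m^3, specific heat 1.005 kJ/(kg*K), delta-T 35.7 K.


Q = V_dot * rho * cp * dT
Q = 0.127 * 1.15 * 1.005 * 35.7
Q = 5.24 kW

5.24


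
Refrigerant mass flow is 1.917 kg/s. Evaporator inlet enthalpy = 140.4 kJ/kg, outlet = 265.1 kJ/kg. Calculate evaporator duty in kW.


dh = 265.1 - 140.4 = 124.7 kJ/kg
Q_evap = m_dot * dh = 1.917 * 124.7
Q_evap = 239.05 kW

239.05


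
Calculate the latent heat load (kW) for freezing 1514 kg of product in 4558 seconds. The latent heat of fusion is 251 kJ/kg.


Q_lat = m * h_fg / t
Q_lat = 1514 * 251 / 4558
Q_lat = 83.37 kW

83.37


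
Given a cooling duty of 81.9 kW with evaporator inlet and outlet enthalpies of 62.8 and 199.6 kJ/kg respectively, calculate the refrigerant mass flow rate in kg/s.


dh = 199.6 - 62.8 = 136.8 kJ/kg
m_dot = Q / dh = 81.9 / 136.8 = 0.5987 kg/s

0.5987


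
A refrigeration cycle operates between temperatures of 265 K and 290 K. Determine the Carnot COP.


dT = 290 - 265 = 25 K
COP_carnot = T_cold / dT = 265 / 25
COP_carnot = 10.6

10.6


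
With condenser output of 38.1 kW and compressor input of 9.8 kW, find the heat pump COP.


COP_hp = Q_cond / W
COP_hp = 38.1 / 9.8
COP_hp = 3.888

3.888


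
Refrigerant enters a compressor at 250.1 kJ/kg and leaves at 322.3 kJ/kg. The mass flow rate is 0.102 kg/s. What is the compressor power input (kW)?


dh = 322.3 - 250.1 = 72.2 kJ/kg
W = m_dot * dh = 0.102 * 72.2 = 7.36 kW

7.36


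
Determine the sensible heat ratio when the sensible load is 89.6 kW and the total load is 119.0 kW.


SHR = Q_sensible / Q_total
SHR = 89.6 / 119.0
SHR = 0.753

0.753


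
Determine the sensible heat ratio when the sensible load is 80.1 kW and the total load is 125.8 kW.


SHR = Q_sensible / Q_total
SHR = 80.1 / 125.8
SHR = 0.637

0.637


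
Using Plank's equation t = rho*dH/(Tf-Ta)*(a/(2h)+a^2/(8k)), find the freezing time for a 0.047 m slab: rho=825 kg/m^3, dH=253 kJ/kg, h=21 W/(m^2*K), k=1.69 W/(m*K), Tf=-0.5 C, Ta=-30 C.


dT = -0.5 - (-30) = 29.5 K
term1 = a/(2h) = 0.047/(2*21) = 0.001119047619
term2 = a^2/(8k) = 0.047^2/(8*1.69) = 0.000163387574
t = rho*dH*1000/dT * (term1 + term2)
t = 825*253*1000/29.5 * (0.001119047619 + 0.000163387574)
t = 9074 s

9074


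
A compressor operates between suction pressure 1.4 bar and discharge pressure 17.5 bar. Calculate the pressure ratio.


PR = P_high / P_low
PR = 17.5 / 1.4
PR = 12.5

12.5


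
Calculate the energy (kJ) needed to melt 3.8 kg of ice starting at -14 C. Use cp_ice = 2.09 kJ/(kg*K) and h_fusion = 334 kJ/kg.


Sensible heat = cp * dT = 2.09 * 14 = 29.26 kJ/kg
Total per kg = 29.26 + 334 = 363.26 kJ/kg
Q = m * total = 3.8 * 363.26
Q = 1380.4 kJ

1380.4


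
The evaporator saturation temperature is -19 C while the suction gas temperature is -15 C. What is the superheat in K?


Superheat = T_suction - T_evap
Superheat = -15 - (-19)
Superheat = 4 K

4


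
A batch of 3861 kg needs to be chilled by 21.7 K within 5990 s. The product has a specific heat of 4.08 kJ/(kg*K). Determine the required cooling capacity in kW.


Q = m * cp * dT / t
Q = 3861 * 4.08 * 21.7 / 5990
Q = 57.068 kW

57.068


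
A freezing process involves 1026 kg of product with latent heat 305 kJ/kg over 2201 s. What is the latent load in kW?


Q_lat = m * h_fg / t
Q_lat = 1026 * 305 / 2201
Q_lat = 142.18 kW

142.18


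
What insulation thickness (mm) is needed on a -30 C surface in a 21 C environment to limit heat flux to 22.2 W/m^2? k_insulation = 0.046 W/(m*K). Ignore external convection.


dT = 21 - (-30) = 51 K
thickness = k * dT / q_max * 1000
thickness = 0.046 * 51 / 22.2 * 1000
thickness = 105.7 mm

105.7


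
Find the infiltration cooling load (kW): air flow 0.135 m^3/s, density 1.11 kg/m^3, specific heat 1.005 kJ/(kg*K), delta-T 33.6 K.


Q = V_dot * rho * cp * dT
Q = 0.135 * 1.11 * 1.005 * 33.6
Q = 5.06 kW

5.06


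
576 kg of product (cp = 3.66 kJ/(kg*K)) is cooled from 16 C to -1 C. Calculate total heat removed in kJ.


dT = 16 - (-1) = 17 K
Q = m * cp * dT = 576 * 3.66 * 17
Q = 35839 kJ

35839


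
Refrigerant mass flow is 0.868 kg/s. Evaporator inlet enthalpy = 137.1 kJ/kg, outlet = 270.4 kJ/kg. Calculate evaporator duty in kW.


dh = 270.4 - 137.1 = 133.3 kJ/kg
Q_evap = m_dot * dh = 0.868 * 133.3
Q_evap = 115.7 kW

115.7


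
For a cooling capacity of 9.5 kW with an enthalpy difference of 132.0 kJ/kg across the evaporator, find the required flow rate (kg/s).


m_dot = Q / dh
m_dot = 9.5 / 132.0
m_dot = 0.072 kg/s

0.072


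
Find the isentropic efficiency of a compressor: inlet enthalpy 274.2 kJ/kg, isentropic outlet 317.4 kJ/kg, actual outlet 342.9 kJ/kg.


dh_ideal = 317.4 - 274.2 = 43.2 kJ/kg
dh_actual = 342.9 - 274.2 = 68.7 kJ/kg
eta_s = dh_ideal / dh_actual = 43.2 / 68.7
eta_s = 0.6288

0.6288


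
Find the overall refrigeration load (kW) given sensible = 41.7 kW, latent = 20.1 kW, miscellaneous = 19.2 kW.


Q_total = Q_s + Q_l + Q_misc
Q_total = 41.7 + 20.1 + 19.2
Q_total = 81.0 kW

81.0


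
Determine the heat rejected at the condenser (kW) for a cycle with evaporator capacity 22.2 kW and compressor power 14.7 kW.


Q_cond = Q_evap + W
Q_cond = 22.2 + 14.7
Q_cond = 36.9 kW

36.9


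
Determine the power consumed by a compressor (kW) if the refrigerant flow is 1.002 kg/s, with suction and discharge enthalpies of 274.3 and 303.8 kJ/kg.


dh = 303.8 - 274.3 = 29.5 kJ/kg
W = m_dot * dh = 1.002 * 29.5 = 29.56 kW

29.56


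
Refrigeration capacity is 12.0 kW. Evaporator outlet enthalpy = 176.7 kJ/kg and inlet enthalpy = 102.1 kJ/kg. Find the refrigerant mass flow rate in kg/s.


dh = 176.7 - 102.1 = 74.6 kJ/kg
m_dot = Q / dh = 12.0 / 74.6 = 0.1609 kg/s

0.1609


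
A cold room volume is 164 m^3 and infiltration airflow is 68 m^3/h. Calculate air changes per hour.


ACH = flow / volume
ACH = 68 / 164
ACH = 0.415

0.415


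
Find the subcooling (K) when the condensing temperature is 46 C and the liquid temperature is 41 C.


Subcooling = T_cond - T_liquid
Subcooling = 46 - 41
Subcooling = 5 K

5


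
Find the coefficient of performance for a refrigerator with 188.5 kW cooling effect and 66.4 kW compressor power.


COP = Q_evap / W
COP = 188.5 / 66.4
COP = 2.839

2.839


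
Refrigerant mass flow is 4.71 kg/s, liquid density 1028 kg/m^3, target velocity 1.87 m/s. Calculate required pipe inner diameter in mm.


A = m_dot / (rho * v) = 4.71 / (1028 * 1.87) = 0.002450113402 m^2
d = sqrt(4*A/pi) * 1000
d = 55.9 mm

55.9


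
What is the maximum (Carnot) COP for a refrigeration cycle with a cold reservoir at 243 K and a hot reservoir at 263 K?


dT = 263 - 243 = 20 K
COP_carnot = T_cold / dT = 243 / 20
COP_carnot = 12.15

12.15


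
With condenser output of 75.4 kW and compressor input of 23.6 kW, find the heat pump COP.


COP_hp = Q_cond / W
COP_hp = 75.4 / 23.6
COP_hp = 3.195

3.195


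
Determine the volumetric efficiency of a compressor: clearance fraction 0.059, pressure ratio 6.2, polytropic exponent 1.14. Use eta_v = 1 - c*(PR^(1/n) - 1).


PR^(1/n) = 6.2^(1/1.14) = 4.95541954
eta_v = 1 - 0.059 * (4.95541954 - 1)
eta_v = 0.7666

0.7666


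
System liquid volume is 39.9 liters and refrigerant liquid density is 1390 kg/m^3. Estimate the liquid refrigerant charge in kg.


Charge = V * rho / 1000
Charge = 39.9 * 1390 / 1000
Charge = 55.46 kg

55.46


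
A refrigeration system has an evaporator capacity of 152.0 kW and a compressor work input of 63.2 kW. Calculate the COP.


COP = Q_evap / W
COP = 152.0 / 63.2
COP = 2.405

2.405


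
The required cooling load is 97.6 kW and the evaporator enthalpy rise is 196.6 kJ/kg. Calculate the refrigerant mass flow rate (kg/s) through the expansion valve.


m_dot = Q / dh
m_dot = 97.6 / 196.6
m_dot = 0.4964 kg/s

0.4964


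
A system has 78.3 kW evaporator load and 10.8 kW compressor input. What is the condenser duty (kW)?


Q_cond = Q_evap + W
Q_cond = 78.3 + 10.8
Q_cond = 89.1 kW

89.1


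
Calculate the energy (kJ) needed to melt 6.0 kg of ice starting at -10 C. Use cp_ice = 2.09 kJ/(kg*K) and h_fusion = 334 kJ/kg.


Sensible heat = cp * dT = 2.09 * 10 = 20.9 kJ/kg
Total per kg = 20.9 + 334 = 354.9 kJ/kg
Q = m * total = 6.0 * 354.9
Q = 2129.4 kJ

2129.4


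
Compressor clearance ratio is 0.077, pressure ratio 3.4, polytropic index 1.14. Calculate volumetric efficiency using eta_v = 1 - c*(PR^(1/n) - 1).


PR^(1/n) = 3.4^(1/1.14) = 2.92556382
eta_v = 1 - 0.077 * (2.92556382 - 1)
eta_v = 0.8517

0.8517


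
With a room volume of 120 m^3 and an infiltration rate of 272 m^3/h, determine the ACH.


ACH = flow / volume
ACH = 272 / 120
ACH = 2.267

2.267


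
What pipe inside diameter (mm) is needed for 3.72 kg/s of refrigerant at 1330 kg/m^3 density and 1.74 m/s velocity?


A = m_dot / (rho * v) = 3.72 / (1330 * 1.74) = 0.001607466943 m^2
d = sqrt(4*A/pi) * 1000
d = 45.2 mm

45.2


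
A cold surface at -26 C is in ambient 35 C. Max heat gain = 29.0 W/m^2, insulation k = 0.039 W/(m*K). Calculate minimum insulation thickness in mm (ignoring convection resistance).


dT = 35 - (-26) = 61 K
thickness = k * dT / q_max * 1000
thickness = 0.039 * 61 / 29.0 * 1000
thickness = 82.0 mm

82.0


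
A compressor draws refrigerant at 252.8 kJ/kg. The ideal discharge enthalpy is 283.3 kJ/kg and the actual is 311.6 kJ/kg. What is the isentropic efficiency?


dh_ideal = 283.3 - 252.8 = 30.5 kJ/kg
dh_actual = 311.6 - 252.8 = 58.8 kJ/kg
eta_s = dh_ideal / dh_actual = 30.5 / 58.8
eta_s = 0.5187

0.5187


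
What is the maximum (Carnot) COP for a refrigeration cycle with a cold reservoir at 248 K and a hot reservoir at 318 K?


dT = 318 - 248 = 70 K
COP_carnot = T_cold / dT = 248 / 70
COP_carnot = 3.543

3.543


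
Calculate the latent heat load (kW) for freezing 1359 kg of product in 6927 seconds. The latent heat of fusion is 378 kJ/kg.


Q_lat = m * h_fg / t
Q_lat = 1359 * 378 / 6927
Q_lat = 74.16 kW

74.16


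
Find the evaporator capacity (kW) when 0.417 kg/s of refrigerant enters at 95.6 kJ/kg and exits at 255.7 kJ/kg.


dh = 255.7 - 95.6 = 160.1 kJ/kg
Q_evap = m_dot * dh = 0.417 * 160.1
Q_evap = 66.76 kW

66.76


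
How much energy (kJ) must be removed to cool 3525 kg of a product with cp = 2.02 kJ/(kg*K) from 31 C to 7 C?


dT = 31 - (7) = 24 K
Q = m * cp * dT = 3525 * 2.02 * 24
Q = 170892 kJ

170892


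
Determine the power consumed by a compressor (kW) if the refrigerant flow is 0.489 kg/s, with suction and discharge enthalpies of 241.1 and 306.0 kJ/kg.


dh = 306.0 - 241.1 = 64.9 kJ/kg
W = m_dot * dh = 0.489 * 64.9 = 31.74 kW

31.74


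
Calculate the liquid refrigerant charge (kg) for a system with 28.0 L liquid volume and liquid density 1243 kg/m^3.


Charge = V * rho / 1000
Charge = 28.0 * 1243 / 1000
Charge = 34.8 kg

34.8


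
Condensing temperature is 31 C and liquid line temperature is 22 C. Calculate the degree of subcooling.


Subcooling = T_cond - T_liquid
Subcooling = 31 - 22
Subcooling = 9 K

9


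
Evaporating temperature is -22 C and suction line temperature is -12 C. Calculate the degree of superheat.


Superheat = T_suction - T_evap
Superheat = -12 - (-22)
Superheat = 10 K

10


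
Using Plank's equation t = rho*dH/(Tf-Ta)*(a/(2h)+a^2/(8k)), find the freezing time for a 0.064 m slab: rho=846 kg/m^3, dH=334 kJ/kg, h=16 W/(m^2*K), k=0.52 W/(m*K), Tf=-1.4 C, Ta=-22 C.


dT = -1.4 - (-22) = 20.6 K
term1 = a/(2h) = 0.064/(2*16) = 0.002
term2 = a^2/(8k) = 0.064^2/(8*0.52) = 0.0009846153846
t = rho*dH*1000/dT * (term1 + term2)
t = 846*334*1000/20.6 * (0.002 + 0.0009846153846)
t = 40939 s

40939


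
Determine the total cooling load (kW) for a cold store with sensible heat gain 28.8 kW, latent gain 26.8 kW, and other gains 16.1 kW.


Q_total = Q_s + Q_l + Q_misc
Q_total = 28.8 + 26.8 + 16.1
Q_total = 71.7 kW

71.7


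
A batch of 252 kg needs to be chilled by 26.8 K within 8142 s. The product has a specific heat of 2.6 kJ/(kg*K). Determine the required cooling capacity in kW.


Q = m * cp * dT / t
Q = 252 * 2.6 * 26.8 / 8142
Q = 2.157 kW

2.157


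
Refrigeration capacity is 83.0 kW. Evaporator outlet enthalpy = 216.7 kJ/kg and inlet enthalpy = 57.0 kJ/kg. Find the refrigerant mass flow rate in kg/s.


dh = 216.7 - 57.0 = 159.7 kJ/kg
m_dot = Q / dh = 83.0 / 159.7 = 0.5197 kg/s

0.5197


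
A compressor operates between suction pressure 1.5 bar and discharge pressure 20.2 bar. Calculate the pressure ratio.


PR = P_high / P_low
PR = 20.2 / 1.5
PR = 13.467

13.467


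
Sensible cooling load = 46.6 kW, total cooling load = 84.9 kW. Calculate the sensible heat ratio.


SHR = Q_sensible / Q_total
SHR = 46.6 / 84.9
SHR = 0.549

0.549


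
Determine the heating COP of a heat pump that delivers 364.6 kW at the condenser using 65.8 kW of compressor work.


COP_hp = Q_cond / W
COP_hp = 364.6 / 65.8
COP_hp = 5.541

5.541


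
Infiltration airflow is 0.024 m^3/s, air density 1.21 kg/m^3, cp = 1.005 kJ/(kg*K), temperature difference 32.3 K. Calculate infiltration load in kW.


Q = V_dot * rho * cp * dT
Q = 0.024 * 1.21 * 1.005 * 32.3
Q = 0.943 kW

0.943


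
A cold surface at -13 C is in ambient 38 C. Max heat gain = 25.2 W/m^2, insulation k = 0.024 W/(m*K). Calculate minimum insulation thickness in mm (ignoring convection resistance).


dT = 38 - (-13) = 51 K
thickness = k * dT / q_max * 1000
thickness = 0.024 * 51 / 25.2 * 1000
thickness = 48.6 mm

48.6


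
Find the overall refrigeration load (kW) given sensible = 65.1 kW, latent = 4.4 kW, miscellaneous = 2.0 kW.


Q_total = Q_s + Q_l + Q_misc
Q_total = 65.1 + 4.4 + 2.0
Q_total = 71.5 kW

71.5


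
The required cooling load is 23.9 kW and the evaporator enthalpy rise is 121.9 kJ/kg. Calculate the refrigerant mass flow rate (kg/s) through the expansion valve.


m_dot = Q / dh
m_dot = 23.9 / 121.9
m_dot = 0.1961 kg/s

0.1961


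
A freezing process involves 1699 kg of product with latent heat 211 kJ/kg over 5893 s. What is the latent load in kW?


Q_lat = m * h_fg / t
Q_lat = 1699 * 211 / 5893
Q_lat = 60.83 kW

60.83


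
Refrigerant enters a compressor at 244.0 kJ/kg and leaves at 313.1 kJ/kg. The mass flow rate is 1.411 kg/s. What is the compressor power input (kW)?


dh = 313.1 - 244.0 = 69.1 kJ/kg
W = m_dot * dh = 1.411 * 69.1 = 97.5 kW

97.5


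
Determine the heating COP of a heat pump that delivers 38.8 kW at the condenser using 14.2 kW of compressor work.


COP_hp = Q_cond / W
COP_hp = 38.8 / 14.2
COP_hp = 2.732

2.732


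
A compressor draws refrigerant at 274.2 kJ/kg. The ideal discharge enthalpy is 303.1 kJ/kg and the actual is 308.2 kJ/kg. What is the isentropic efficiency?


dh_ideal = 303.1 - 274.2 = 28.9 kJ/kg
dh_actual = 308.2 - 274.2 = 34.0 kJ/kg
eta_s = dh_ideal / dh_actual = 28.9 / 34.0
eta_s = 0.85

0.85


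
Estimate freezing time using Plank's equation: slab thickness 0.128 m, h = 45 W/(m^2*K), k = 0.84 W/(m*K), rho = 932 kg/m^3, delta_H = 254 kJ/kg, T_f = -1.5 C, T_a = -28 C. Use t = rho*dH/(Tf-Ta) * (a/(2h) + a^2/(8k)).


dT = -1.5 - (-28) = 26.5 K
term1 = a/(2h) = 0.128/(2*45) = 0.001422222222
term2 = a^2/(8k) = 0.128^2/(8*0.84) = 0.002438095238
t = rho*dH*1000/dT * (term1 + term2)
t = 932*254*1000/26.5 * (0.001422222222 + 0.002438095238)
t = 34485 s

34485


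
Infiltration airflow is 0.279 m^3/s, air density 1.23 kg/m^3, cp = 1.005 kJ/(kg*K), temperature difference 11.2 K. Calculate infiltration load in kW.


Q = V_dot * rho * cp * dT
Q = 0.279 * 1.23 * 1.005 * 11.2
Q = 3.863 kW

3.863


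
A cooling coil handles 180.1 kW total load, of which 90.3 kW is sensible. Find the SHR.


SHR = Q_sensible / Q_total
SHR = 90.3 / 180.1
SHR = 0.501

0.501


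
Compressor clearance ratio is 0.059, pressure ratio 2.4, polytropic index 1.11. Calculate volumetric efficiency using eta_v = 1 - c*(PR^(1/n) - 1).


PR^(1/n) = 2.4^(1/1.11) = 2.20055714
eta_v = 1 - 0.059 * (2.20055714 - 1)
eta_v = 0.9292

0.9292


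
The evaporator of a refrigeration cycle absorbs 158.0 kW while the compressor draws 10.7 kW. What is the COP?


COP = Q_evap / W
COP = 158.0 / 10.7
COP = 14.766

14.766


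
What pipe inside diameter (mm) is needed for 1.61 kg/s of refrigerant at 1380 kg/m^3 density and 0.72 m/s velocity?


A = m_dot / (rho * v) = 1.61 / (1380 * 0.72) = 0.00162037037 m^2
d = sqrt(4*A/pi) * 1000
d = 45.4 mm

45.4


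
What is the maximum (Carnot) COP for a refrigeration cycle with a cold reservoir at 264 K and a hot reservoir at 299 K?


dT = 299 - 264 = 35 K
COP_carnot = T_cold / dT = 264 / 35
COP_carnot = 7.543

7.543


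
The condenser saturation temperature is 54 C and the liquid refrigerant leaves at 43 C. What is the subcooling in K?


Subcooling = T_cond - T_liquid
Subcooling = 54 - 43
Subcooling = 11 K

11


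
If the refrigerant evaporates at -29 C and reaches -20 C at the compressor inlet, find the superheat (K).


Superheat = T_suction - T_evap
Superheat = -20 - (-29)
Superheat = 9 K

9


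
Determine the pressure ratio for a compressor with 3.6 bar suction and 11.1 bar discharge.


PR = P_high / P_low
PR = 11.1 / 3.6
PR = 3.083

3.083


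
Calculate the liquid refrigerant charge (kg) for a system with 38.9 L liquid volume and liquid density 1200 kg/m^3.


Charge = V * rho / 1000
Charge = 38.9 * 1200 / 1000
Charge = 46.68 kg

46.68


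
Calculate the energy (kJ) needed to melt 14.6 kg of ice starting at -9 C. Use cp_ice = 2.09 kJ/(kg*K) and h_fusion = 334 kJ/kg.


Sensible heat = cp * dT = 2.09 * 9 = 18.81 kJ/kg
Total per kg = 18.81 + 334 = 352.81 kJ/kg
Q = m * total = 14.6 * 352.81
Q = 5151.0 kJ

5151.0


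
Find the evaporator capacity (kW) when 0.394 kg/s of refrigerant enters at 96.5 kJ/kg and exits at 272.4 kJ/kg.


dh = 272.4 - 96.5 = 175.9 kJ/kg
Q_evap = m_dot * dh = 0.394 * 175.9
Q_evap = 69.3 kW

69.3


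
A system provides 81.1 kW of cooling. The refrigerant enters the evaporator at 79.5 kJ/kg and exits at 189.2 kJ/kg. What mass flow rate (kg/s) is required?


dh = 189.2 - 79.5 = 109.7 kJ/kg
m_dot = Q / dh = 81.1 / 109.7 = 0.7393 kg/s

0.7393


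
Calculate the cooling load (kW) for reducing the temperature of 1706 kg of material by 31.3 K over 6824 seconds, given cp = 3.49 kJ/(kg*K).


Q = m * cp * dT / t
Q = 1706 * 3.49 * 31.3 / 6824
Q = 27.309 kW

27.309


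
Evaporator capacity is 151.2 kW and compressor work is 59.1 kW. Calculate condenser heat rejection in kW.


Q_cond = Q_evap + W
Q_cond = 151.2 + 59.1
Q_cond = 210.3 kW

210.3


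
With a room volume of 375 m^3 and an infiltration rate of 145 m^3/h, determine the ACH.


ACH = flow / volume
ACH = 145 / 375
ACH = 0.387

0.387


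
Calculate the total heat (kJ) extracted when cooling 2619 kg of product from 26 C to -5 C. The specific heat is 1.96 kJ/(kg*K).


dT = 26 - (-5) = 31 K
Q = m * cp * dT = 2619 * 1.96 * 31
Q = 159130 kJ

159130


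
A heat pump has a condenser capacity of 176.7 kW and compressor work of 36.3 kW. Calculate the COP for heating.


COP_hp = Q_cond / W
COP_hp = 176.7 / 36.3
COP_hp = 4.868

4.868


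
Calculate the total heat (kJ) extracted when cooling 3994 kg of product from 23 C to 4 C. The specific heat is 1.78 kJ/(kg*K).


dT = 23 - (4) = 19 K
Q = m * cp * dT = 3994 * 1.78 * 19
Q = 135077 kJ

135077


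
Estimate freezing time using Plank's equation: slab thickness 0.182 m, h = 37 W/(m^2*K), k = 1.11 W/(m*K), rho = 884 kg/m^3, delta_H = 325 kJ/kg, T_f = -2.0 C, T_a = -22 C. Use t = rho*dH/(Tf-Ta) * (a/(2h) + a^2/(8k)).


dT = -2.0 - (-22) = 20.0 K
term1 = a/(2h) = 0.182/(2*37) = 0.002459459459
term2 = a^2/(8k) = 0.182^2/(8*1.11) = 0.00373018018
t = rho*dH*1000/dT * (term1 + term2)
t = 884*325*1000/20.0 * (0.002459459459 + 0.00373018018)
t = 88914 s

88914


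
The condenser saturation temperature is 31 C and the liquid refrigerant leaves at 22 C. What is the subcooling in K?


Subcooling = T_cond - T_liquid
Subcooling = 31 - 22
Subcooling = 9 K

9


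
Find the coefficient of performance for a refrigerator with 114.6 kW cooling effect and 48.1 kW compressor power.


COP = Q_evap / W
COP = 114.6 / 48.1
COP = 2.383

2.383


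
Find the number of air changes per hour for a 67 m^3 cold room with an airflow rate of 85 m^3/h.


ACH = flow / volume
ACH = 85 / 67
ACH = 1.269

1.269


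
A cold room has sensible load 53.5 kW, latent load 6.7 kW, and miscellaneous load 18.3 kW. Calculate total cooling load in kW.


Q_total = Q_s + Q_l + Q_misc
Q_total = 53.5 + 6.7 + 18.3
Q_total = 78.5 kW

78.5


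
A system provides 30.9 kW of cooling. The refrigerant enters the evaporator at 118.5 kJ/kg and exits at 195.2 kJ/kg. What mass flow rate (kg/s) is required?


dh = 195.2 - 118.5 = 76.7 kJ/kg
m_dot = Q / dh = 30.9 / 76.7 = 0.4029 kg/s

0.4029


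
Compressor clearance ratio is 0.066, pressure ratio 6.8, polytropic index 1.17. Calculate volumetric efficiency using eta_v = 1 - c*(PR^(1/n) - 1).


PR^(1/n) = 6.8^(1/1.17) = 5.14690413
eta_v = 1 - 0.066 * (5.14690413 - 1)
eta_v = 0.7263

0.7263


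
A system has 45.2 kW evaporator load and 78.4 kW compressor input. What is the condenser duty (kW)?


Q_cond = Q_evap + W
Q_cond = 45.2 + 78.4
Q_cond = 123.6 kW

123.6


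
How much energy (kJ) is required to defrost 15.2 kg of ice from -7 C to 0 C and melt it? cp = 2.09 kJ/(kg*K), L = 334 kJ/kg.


Sensible heat = cp * dT = 2.09 * 7 = 14.63 kJ/kg
Total per kg = 14.63 + 334 = 348.63 kJ/kg
Q = m * total = 15.2 * 348.63
Q = 5299.2 kJ

5299.2


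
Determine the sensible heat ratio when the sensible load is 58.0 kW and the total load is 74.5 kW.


SHR = Q_sensible / Q_total
SHR = 58.0 / 74.5
SHR = 0.779

0.779
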